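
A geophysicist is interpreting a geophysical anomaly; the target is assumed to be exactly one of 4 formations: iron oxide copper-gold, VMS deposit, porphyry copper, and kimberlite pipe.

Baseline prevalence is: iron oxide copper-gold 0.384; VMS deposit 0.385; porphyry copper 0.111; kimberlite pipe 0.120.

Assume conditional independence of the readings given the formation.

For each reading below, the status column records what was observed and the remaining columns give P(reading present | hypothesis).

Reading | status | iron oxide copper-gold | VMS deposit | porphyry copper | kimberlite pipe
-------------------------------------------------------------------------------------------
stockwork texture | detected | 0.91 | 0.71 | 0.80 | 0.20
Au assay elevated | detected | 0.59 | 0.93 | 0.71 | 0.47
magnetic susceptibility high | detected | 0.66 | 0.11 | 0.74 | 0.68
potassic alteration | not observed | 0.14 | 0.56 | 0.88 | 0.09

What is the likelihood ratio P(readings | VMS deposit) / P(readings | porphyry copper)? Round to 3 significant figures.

0.634

Take the product of per-reading likelihoods under each hypothesis (using 1 − P(present | H) for each absent reading), then divide.
  VMS deposit: 0.71 × 0.93 × 0.11 × (1 − 0.56) = 0.031959
  porphyry copper: 0.80 × 0.71 × 0.74 × (1 − 0.88) = 0.050438
Bayes factor = 0.031959 / 0.050438 ≈ 0.634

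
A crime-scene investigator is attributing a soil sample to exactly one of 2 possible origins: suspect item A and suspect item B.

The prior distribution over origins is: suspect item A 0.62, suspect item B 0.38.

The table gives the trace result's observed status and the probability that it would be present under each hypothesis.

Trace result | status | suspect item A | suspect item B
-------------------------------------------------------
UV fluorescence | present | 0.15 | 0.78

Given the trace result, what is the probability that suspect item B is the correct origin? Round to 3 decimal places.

0.761

For each hypothesis, the unnormalized posterior weight is prior × likelihood:
  suspect item A: 0.62 × 0.15 = 0.093
  suspect item B: 0.38 × 0.78 = 0.2964
Marginal likelihood of the evidence = 0.3894.
P(suspect item B | evidence) = 0.2964 / 0.3894 ≈ 0.761.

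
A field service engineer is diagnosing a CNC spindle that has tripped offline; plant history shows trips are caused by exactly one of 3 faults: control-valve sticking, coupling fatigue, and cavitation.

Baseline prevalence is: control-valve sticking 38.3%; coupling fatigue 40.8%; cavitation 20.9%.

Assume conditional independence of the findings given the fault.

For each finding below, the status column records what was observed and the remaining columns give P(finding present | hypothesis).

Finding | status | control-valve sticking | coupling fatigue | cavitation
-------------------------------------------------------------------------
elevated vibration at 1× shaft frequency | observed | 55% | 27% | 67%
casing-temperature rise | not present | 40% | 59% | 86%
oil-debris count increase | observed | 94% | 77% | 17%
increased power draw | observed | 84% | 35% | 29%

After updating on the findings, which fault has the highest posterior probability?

control-valve sticking

For each hypothesis, the unnormalized posterior weight is prior × product of the finding likelihoods (using 1 − P(present | H) for each absent finding):
  control-valve sticking: 0.383 × 0.55 × (1 − 0.40) × 0.94 × 0.84 = 0.099798
  coupling fatigue: 0.408 × 0.27 × (1 − 0.59) × 0.77 × 0.35 = 0.012172
  cavitation: 0.209 × 0.67 × (1 − 0.86) × 0.17 × 0.29 = 0.00096649
Marginal likelihood of the evidence = 0.11294.
P(control-valve sticking | evidence) ≈ 0.099798 / 0.11294 ≈ 0.884
P(coupling fatigue | evidence) ≈ 0.012172 / 0.11294 ≈ 0.108
P(cavitation | evidence) ≈ 0.00096649 / 0.11294 ≈ 0.009
The largest is 0.884, so control-valve sticking is most probable.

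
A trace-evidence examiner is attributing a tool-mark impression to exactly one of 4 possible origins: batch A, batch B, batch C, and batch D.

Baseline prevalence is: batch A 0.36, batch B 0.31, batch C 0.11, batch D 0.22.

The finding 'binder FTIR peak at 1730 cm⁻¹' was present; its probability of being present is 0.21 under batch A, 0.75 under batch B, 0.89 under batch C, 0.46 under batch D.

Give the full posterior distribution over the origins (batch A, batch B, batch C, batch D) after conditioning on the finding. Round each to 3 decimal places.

Multiply each prior by the likelihood of the finding:
  batch A: 0.36 × 0.21 = 0.0756
  batch B: 0.31 × 0.75 = 0.2325
  batch C: 0.11 × 0.89 = 0.0979
  batch D: 0.22 × 0.46 = 0.1012
Marginal likelihood of the evidence = 0.5072.
P(batch A | evidence) = 0.0756 / 0.5072 ≈ 0.149
P(batch B | evidence) = 0.2325 / 0.5072 ≈ 0.458
P(batch C | evidence) = 0.0979 / 0.5072 ≈ 0.193
P(batch D | evidence) = 0.1012 / 0.5072 ≈ 0.200

0.149, 0.458, 0.193, 0.200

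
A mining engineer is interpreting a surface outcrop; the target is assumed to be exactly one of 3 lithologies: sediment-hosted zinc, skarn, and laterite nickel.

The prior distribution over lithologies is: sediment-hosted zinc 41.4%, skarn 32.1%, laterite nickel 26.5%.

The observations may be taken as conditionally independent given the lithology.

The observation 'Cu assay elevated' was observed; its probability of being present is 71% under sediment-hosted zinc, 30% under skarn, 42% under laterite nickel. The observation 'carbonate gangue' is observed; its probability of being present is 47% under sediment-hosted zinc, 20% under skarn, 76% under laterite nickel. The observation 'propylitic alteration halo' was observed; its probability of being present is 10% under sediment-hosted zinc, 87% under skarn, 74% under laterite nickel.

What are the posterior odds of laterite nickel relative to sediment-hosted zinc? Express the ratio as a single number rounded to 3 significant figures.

The normalizing constant cancels in an odds ratio, so compute prior × likelihood for the two hypotheses only:
  laterite nickel: 0.265 × 0.42 × 0.76 × 0.74 = 0.062595
  sediment-hosted zinc: 0.414 × 0.71 × 0.47 × 0.10 = 0.013815
Posterior odds = 0.062595 / 0.013815 ≈ 4.53.

4.53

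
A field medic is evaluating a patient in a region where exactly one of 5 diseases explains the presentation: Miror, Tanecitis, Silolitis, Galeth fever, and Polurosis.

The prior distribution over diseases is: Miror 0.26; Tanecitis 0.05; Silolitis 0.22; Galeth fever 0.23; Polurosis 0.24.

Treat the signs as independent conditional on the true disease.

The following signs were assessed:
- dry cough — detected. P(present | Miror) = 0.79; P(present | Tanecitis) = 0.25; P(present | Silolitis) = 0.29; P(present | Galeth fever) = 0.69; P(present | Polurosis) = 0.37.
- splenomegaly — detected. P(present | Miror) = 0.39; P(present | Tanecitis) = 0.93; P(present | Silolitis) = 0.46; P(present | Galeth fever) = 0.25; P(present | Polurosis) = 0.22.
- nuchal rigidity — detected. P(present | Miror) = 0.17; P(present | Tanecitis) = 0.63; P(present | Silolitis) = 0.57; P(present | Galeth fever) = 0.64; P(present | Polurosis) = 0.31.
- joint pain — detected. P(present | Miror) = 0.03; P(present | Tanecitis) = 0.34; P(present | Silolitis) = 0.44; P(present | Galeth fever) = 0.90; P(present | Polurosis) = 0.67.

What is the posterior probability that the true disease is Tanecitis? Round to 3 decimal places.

0.067

Multiply each prior by the joint likelihood of the sign pattern:
  Miror: 0.26 × 0.79 × 0.39 × 0.17 × 0.03 = 0.00040854
  Tanecitis: 0.05 × 0.25 × 0.93 × 0.63 × 0.34 = 0.0024901
  Silolitis: 0.22 × 0.29 × 0.46 × 0.57 × 0.44 = 0.0073605
  Galeth fever: 0.23 × 0.69 × 0.25 × 0.64 × 0.90 = 0.022853
  Polurosis: 0.24 × 0.37 × 0.22 × 0.31 × 0.67 = 0.0040576
Normalizing constant Z = 0.00040854 + 0.0024901 + 0.0073605 + 0.022853 + 0.0040576 = 0.03717.
P(Tanecitis | evidence) = 0.0024901 / 0.03717 ≈ 0.067.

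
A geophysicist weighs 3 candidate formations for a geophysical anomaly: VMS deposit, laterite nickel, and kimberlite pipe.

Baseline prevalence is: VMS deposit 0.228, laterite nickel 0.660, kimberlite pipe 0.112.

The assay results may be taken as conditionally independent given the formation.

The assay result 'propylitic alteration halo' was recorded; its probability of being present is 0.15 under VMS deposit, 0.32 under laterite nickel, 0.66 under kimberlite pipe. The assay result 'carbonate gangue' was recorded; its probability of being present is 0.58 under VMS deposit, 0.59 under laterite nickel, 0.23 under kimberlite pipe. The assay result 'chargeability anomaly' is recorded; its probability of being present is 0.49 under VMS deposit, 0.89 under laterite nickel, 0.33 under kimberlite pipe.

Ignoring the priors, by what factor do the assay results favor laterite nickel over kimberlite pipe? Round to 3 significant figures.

3.35

The Bayes factor is the ratio of the joint likelihoods of the assay result pattern under the two hypotheses.
  laterite nickel: 0.32 × 0.59 × 0.89 = 0.16803
  kimberlite pipe: 0.66 × 0.23 × 0.33 = 0.050094
Bayes factor = 0.16803 / 0.050094 ≈ 3.35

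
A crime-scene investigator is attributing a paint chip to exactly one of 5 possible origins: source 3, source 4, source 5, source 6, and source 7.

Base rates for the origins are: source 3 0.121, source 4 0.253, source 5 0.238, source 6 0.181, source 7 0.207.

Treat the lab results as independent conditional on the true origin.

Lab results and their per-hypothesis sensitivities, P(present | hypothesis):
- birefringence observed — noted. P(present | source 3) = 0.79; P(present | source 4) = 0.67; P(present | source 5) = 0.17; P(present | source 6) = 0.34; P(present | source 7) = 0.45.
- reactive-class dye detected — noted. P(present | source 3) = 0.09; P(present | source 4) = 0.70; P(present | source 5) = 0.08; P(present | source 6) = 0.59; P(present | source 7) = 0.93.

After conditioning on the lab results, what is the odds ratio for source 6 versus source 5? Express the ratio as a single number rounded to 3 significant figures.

The normalizing constant cancels in an odds ratio, so compute prior × likelihood for the two hypotheses only:
  source 6: 0.181 × 0.34 × 0.59 = 0.036309
  source 5: 0.238 × 0.17 × 0.08 = 0.0032368
Posterior odds = 0.036309 / 0.0032368 ≈ 11.2.

11.2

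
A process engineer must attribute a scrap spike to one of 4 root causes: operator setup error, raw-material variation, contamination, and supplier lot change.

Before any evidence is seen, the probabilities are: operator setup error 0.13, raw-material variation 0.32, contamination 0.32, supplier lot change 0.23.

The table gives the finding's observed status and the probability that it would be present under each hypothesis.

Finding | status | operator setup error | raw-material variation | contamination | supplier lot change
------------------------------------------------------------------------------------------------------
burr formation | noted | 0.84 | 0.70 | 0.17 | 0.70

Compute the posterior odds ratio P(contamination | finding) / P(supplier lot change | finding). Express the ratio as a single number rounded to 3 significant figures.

Posterior odds equal prior odds times the likelihood ratio; only the two competing hypotheses matter.
  contamination: 0.32 × 0.17 = 0.0544
  supplier lot change: 0.23 × 0.70 = 0.161
Posterior odds = 0.0544 / 0.161 ≈ 0.338.

0.338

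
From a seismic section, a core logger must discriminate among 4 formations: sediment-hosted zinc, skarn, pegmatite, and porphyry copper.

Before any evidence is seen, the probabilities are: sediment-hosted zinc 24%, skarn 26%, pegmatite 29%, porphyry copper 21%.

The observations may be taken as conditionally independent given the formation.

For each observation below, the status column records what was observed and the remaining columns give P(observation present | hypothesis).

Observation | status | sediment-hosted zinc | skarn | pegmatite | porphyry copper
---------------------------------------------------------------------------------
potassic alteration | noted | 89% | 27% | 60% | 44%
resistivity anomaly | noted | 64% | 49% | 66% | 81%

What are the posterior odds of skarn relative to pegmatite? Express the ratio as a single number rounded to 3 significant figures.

Unnormalized posterior weight (prior times the observation likelihoods) for each of the two hypotheses:
  skarn: 0.26 × 0.27 × 0.49 = 0.034398
  pegmatite: 0.29 × 0.60 × 0.66 = 0.11484
Posterior odds = 0.034398 / 0.11484 ≈ 0.300.

0.300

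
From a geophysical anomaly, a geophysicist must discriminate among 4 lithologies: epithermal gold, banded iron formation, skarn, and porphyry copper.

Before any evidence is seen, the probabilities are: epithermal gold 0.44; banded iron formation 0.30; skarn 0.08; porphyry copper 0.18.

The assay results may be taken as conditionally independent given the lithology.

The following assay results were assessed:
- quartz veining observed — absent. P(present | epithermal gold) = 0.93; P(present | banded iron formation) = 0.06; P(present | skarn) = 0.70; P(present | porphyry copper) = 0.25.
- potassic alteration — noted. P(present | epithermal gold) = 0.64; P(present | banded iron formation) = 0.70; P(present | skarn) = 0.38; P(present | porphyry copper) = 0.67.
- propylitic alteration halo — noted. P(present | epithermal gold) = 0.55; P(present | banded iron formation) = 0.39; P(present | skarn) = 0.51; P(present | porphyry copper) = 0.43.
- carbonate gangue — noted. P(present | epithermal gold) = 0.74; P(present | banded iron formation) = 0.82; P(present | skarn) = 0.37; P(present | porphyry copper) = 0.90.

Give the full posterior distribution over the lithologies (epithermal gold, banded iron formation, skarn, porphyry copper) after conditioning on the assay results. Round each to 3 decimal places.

0.074, 0.585, 0.016, 0.324

By Bayes' rule with conditional independence, the unnormalized weight for each hypothesis is prior × ∏ likelihoods (using 1 − P(present | H) for each absent assay result):
  epithermal gold: 0.44 × (1 − 0.93) × 0.64 × 0.55 × 0.74 = 0.0080228
  banded iron formation: 0.30 × (1 − 0.06) × 0.70 × 0.39 × 0.82 = 0.063129
  skarn: 0.08 × (1 − 0.70) × 0.38 × 0.51 × 0.37 = 0.0017209
  porphyry copper: 0.18 × (1 − 0.25) × 0.67 × 0.43 × 0.90 = 0.035004
Marginal likelihood of the evidence = 0.10788.
P(epithermal gold | evidence) = 0.0080228 / 0.10788 ≈ 0.074
P(banded iron formation | evidence) = 0.063129 / 0.10788 ≈ 0.585
P(skarn | evidence) = 0.0017209 / 0.10788 ≈ 0.016
P(porphyry copper | evidence) = 0.035004 / 0.10788 ≈ 0.324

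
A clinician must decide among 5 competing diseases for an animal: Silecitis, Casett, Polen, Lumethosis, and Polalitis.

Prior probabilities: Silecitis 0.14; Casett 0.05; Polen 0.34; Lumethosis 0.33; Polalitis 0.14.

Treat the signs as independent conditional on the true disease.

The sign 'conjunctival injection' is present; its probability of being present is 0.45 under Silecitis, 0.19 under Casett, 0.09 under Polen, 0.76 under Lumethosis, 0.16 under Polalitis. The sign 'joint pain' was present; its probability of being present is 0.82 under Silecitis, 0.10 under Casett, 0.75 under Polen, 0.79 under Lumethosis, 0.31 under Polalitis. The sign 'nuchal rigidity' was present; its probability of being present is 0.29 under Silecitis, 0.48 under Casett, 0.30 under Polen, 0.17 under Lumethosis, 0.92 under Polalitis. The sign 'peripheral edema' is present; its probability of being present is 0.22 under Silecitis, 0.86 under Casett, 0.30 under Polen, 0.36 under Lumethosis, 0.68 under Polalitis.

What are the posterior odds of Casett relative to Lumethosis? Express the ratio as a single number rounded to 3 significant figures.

Posterior odds equal prior odds times the likelihood ratio; only the two competing hypotheses matter.
  Casett: 0.05 × 0.19 × 0.10 × 0.48 × 0.86 = 0.00039216
  Lumethosis: 0.33 × 0.76 × 0.79 × 0.17 × 0.36 = 0.012126
Odds(Casett : Lumethosis) = 0.00039216 / 0.012126 ≈ 0.0323.

0.0323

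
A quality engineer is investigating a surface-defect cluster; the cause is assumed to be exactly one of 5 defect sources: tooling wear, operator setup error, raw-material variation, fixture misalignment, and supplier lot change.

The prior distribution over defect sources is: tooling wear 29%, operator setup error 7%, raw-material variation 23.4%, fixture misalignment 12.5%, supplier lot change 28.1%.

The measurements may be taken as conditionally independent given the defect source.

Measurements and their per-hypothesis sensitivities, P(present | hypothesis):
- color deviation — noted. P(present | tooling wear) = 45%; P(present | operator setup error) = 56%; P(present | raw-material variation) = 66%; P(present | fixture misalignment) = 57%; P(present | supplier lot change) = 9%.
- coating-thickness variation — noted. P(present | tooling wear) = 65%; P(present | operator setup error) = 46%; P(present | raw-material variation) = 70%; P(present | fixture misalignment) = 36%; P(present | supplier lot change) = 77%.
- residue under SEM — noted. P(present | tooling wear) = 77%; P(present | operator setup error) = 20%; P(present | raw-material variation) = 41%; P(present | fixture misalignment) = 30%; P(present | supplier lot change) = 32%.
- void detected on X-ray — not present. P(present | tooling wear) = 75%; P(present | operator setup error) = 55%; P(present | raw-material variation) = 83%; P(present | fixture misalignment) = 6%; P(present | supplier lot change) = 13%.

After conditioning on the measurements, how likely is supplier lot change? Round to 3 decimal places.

0.142

By Bayes' rule with conditional independence, the unnormalized weight for each hypothesis is prior × ∏ likelihoods (using 1 − P(present | H) for each absent measurement):
  tooling wear: 0.290 × 0.45 × 0.65 × 0.77 × (1 − 0.75) = 0.016329
  operator setup error: 0.070 × 0.56 × 0.46 × 0.20 × (1 − 0.55) = 0.0016229
  raw-material variation: 0.234 × 0.66 × 0.70 × 0.41 × (1 − 0.83) = 0.0075351
  fixture misalignment: 0.125 × 0.57 × 0.36 × 0.30 × (1 − 0.06) = 0.0072333
  supplier lot change: 0.281 × 0.09 × 0.77 × 0.32 × (1 − 0.13) = 0.0054214
Marginal likelihood of the evidence = 0.038141.
P(supplier lot change | evidence) = 0.0054214 / 0.038141 ≈ 0.142.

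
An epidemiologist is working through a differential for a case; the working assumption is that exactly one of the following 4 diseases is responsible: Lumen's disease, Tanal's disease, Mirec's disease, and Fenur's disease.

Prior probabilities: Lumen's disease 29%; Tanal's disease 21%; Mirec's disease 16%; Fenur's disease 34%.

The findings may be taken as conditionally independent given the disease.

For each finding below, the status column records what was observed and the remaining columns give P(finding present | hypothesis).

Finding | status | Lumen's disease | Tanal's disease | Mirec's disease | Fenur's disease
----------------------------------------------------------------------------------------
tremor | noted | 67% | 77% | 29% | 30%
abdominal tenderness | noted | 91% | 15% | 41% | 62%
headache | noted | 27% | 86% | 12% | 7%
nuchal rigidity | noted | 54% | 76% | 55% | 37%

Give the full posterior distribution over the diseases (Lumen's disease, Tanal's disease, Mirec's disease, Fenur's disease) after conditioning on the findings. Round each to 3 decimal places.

By Bayes' rule with conditional independence, the unnormalized weight for each hypothesis is prior × ∏ likelihoods:
  Lumen's disease: 0.29 × 0.67 × 0.91 × 0.27 × 0.54 = 0.025779
  Tanal's disease: 0.21 × 0.77 × 0.15 × 0.86 × 0.76 = 0.015853
  Mirec's disease: 0.16 × 0.29 × 0.41 × 0.12 × 0.55 = 0.0012556
  Fenur's disease: 0.34 × 0.30 × 0.62 × 0.07 × 0.37 = 0.0016379
Normalizing constant Z = 0.025779 + 0.015853 + 0.0012556 + 0.0016379 = 0.044526.
P(Lumen's disease | evidence) = 0.025779 / 0.044526 ≈ 0.579
P(Tanal's disease | evidence) = 0.015853 / 0.044526 ≈ 0.356
P(Mirec's disease | evidence) = 0.0012556 / 0.044526 ≈ 0.028
P(Fenur's disease | evidence) = 0.0016379 / 0.044526 ≈ 0.037

0.579, 0.356, 0.028, 0.037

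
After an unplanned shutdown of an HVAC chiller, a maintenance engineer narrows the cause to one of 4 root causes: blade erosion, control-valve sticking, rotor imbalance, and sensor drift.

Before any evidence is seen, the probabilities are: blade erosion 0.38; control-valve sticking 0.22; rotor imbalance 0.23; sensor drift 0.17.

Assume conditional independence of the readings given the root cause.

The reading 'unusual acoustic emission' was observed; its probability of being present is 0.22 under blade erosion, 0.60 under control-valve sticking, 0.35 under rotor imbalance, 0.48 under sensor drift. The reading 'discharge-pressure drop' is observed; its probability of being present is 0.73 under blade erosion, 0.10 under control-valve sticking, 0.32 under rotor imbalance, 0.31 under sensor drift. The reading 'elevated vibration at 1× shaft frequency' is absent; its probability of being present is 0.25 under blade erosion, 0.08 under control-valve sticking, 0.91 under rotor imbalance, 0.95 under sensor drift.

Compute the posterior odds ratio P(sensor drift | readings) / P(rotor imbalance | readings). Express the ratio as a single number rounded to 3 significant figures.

The normalizing constant cancels in an odds ratio, so compute prior × likelihood for the two hypotheses only (using 1 − P(present | H) for each absent reading):
  sensor drift: 0.17 × 0.48 × 0.31 × (1 − 0.95) = 0.0012648
  rotor imbalance: 0.23 × 0.35 × 0.32 × (1 − 0.91) = 0.0023184
Posterior odds = 0.0012648 / 0.0023184 ≈ 0.546.

0.546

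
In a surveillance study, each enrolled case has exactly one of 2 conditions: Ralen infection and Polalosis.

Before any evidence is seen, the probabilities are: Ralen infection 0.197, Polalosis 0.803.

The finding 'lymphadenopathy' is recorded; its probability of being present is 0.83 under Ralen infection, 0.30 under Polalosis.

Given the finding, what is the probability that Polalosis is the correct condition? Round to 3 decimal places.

By Bayes' rule, the unnormalized weight for each hypothesis is prior × likelihood:
  Ralen infection: 0.197 × 0.83 = 0.16351
  Polalosis: 0.803 × 0.30 = 0.2409
Normalizing constant Z = 0.16351 + 0.2409 = 0.40441.
P(Polalosis | evidence) = 0.2409 / 0.40441 ≈ 0.596.

0.596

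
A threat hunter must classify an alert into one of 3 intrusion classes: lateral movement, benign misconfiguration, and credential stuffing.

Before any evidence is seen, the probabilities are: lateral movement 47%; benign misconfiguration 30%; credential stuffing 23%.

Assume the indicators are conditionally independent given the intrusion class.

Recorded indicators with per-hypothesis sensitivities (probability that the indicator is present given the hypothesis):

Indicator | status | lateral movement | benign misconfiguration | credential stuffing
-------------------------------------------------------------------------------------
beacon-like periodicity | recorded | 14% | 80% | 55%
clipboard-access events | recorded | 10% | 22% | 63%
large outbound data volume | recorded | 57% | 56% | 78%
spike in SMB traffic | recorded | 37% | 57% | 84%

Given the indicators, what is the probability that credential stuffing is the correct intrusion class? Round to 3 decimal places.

By Bayes' rule with conditional independence, the unnormalized weight for each hypothesis is prior × ∏ likelihoods:
  lateral movement: 0.47 × 0.14 × 0.10 × 0.57 × 0.37 = 0.0013877
  benign misconfiguration: 0.30 × 0.80 × 0.22 × 0.56 × 0.57 = 0.016854
  credential stuffing: 0.23 × 0.55 × 0.63 × 0.78 × 0.84 = 0.052216
Marginal likelihood of the evidence = 0.070458.
P(credential stuffing | evidence) = 0.052216 / 0.070458 ≈ 0.741.

0.741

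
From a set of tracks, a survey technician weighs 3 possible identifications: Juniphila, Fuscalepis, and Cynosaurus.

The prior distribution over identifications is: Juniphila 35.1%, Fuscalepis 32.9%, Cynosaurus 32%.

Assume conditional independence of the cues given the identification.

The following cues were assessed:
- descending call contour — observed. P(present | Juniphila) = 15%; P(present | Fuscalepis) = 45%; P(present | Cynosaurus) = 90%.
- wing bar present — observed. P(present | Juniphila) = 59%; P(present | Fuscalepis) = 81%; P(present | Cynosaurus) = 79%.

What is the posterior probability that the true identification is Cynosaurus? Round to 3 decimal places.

By Bayes' rule with conditional independence, the unnormalized weight for each hypothesis is prior × ∏ likelihoods:
  Juniphila: 0.351 × 0.15 × 0.59 = 0.031063
  Fuscalepis: 0.329 × 0.45 × 0.81 = 0.11992
  Cynosaurus: 0.320 × 0.90 × 0.79 = 0.22752
Marginal likelihood of the evidence = 0.3785.
P(Cynosaurus | evidence) = 0.22752 / 0.3785 ≈ 0.601.

0.601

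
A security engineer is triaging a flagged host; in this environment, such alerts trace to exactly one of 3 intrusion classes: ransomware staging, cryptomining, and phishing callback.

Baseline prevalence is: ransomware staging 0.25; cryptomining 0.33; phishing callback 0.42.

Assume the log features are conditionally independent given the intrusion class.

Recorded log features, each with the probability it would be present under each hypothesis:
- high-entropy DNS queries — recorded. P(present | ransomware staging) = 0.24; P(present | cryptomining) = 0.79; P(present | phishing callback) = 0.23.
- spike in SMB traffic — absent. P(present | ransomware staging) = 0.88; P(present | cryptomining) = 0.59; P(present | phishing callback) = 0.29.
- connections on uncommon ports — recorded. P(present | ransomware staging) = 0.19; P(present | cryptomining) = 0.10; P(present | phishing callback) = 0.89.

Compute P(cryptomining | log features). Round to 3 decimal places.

For each hypothesis, the unnormalized posterior weight is prior × product of the log feature likelihoods (using 1 − P(present | H) for each absent log feature):
  ransomware staging: 0.25 × 0.24 × (1 − 0.88) × 0.19 = 0.001368
  cryptomining: 0.33 × 0.79 × (1 − 0.59) × 0.10 = 0.010689
  phishing callback: 0.42 × 0.23 × (1 − 0.29) × 0.89 = 0.061042
Normalizing constant Z = 0.001368 + 0.010689 + 0.061042 = 0.073098.
P(cryptomining | evidence) = 0.010689 / 0.073098 ≈ 0.146.

0.146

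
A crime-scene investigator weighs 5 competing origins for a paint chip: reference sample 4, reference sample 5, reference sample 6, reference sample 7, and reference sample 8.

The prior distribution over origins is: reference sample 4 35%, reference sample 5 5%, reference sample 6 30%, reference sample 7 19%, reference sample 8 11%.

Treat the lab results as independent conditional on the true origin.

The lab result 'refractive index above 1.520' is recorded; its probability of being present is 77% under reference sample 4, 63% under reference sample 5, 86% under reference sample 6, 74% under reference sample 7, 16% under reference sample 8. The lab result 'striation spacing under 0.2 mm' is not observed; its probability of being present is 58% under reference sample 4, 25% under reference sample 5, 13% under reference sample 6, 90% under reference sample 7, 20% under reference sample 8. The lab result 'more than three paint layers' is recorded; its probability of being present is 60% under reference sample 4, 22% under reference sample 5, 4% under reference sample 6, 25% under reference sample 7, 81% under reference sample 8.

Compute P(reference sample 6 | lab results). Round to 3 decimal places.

By Bayes' rule with conditional independence, the unnormalized weight for each hypothesis is prior × ∏ likelihoods (using 1 − P(present | H) for each absent lab result):
  reference sample 4: 0.35 × 0.77 × (1 − 0.58) × 0.60 = 0.067914
  reference sample 5: 0.05 × 0.63 × (1 − 0.25) × 0.22 = 0.0051975
  reference sample 6: 0.30 × 0.86 × (1 − 0.13) × 0.04 = 0.0089784
  reference sample 7: 0.19 × 0.74 × (1 − 0.90) × 0.25 = 0.003515
  reference sample 8: 0.11 × 0.16 × (1 − 0.20) × 0.81 = 0.011405
Normalizing constant Z = 0.067914 + 0.0051975 + 0.0089784 + 0.003515 + 0.011405 = 0.09701.
P(reference sample 6 | evidence) = 0.0089784 / 0.09701 ≈ 0.093.

0.093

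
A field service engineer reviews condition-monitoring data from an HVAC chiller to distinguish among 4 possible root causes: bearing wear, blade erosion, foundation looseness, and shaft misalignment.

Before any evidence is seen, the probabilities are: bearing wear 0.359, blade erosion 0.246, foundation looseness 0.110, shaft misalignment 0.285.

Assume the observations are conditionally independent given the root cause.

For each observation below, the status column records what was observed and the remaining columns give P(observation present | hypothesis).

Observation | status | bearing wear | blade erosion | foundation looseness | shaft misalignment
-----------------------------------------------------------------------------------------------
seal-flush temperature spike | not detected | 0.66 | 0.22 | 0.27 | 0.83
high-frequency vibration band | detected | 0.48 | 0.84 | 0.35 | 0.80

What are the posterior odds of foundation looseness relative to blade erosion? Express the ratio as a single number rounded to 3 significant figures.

0.174

Posterior odds equal prior odds times the likelihood ratio; only the two competing hypotheses matter (using 1 − P(present | H) for each absent observation).
  foundation looseness: 0.110 × (1 − 0.27) × 0.35 = 0.028105
  blade erosion: 0.246 × (1 − 0.22) × 0.84 = 0.16118
Odds(foundation looseness : blade erosion) = 0.028105 / 0.16118 ≈ 0.174.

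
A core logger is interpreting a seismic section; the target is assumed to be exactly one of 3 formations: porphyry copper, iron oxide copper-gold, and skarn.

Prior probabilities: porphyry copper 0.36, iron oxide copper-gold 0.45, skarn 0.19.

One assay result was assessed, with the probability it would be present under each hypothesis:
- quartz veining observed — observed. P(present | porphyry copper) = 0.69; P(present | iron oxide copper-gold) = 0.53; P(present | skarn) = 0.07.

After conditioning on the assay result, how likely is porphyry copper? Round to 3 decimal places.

0.497

For each hypothesis, the unnormalized posterior weight is prior × likelihood:
  porphyry copper: 0.36 × 0.69 = 0.2484
  iron oxide copper-gold: 0.45 × 0.53 = 0.2385
  skarn: 0.19 × 0.07 = 0.0133
Normalizing constant Z = 0.2484 + 0.2385 + 0.0133 = 0.5002.
P(porphyry copper | evidence) = 0.2484 / 0.5002 ≈ 0.497.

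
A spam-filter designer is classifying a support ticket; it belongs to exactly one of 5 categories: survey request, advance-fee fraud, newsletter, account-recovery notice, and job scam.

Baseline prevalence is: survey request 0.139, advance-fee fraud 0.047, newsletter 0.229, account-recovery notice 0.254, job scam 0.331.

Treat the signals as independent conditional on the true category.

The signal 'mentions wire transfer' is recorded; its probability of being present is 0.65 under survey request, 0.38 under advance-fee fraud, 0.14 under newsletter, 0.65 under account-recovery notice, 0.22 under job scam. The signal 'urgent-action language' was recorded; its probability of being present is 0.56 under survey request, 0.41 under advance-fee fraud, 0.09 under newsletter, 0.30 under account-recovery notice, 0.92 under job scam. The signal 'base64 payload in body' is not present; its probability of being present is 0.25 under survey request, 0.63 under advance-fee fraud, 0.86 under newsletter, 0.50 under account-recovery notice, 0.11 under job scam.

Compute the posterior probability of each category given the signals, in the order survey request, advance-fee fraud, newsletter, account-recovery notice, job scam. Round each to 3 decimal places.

0.302, 0.022, 0.003, 0.197, 0.475

For each hypothesis, the unnormalized posterior weight is prior × product of the signal likelihoods (using 1 − P(present | H) for each absent signal):
  survey request: 0.139 × 0.65 × 0.56 × (1 − 0.25) = 0.037947
  advance-fee fraud: 0.047 × 0.38 × 0.41 × (1 − 0.63) = 0.0027094
  newsletter: 0.229 × 0.14 × 0.09 × (1 − 0.86) = 0.00040396
  account-recovery notice: 0.254 × 0.65 × 0.30 × (1 − 0.50) = 0.024765
  job scam: 0.331 × 0.22 × 0.92 × (1 − 0.11) = 0.059625
The unnormalized weights sum to 0.12545.
P(survey request | evidence) = 0.037947 / 0.12545 ≈ 0.302
P(advance-fee fraud | evidence) = 0.0027094 / 0.12545 ≈ 0.022
P(newsletter | evidence) = 0.00040396 / 0.12545 ≈ 0.003
P(account-recovery notice | evidence) = 0.024765 / 0.12545 ≈ 0.197
P(job scam | evidence) = 0.059625 / 0.12545 ≈ 0.475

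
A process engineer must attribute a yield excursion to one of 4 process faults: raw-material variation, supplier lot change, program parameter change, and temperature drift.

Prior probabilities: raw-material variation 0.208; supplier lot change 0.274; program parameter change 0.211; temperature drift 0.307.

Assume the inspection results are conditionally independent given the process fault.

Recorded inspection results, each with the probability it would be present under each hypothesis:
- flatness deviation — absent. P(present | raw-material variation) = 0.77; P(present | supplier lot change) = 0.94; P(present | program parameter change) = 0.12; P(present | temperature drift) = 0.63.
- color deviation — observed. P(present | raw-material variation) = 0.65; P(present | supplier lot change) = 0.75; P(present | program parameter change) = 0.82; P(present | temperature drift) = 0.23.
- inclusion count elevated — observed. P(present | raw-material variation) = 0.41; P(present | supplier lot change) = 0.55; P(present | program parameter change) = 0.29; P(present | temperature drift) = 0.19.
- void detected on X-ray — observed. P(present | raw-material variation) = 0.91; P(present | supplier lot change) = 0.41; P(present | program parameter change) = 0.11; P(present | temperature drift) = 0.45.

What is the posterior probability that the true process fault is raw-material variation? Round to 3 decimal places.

0.540

For each hypothesis, the unnormalized posterior weight is prior × product of the inspection result likelihoods (using 1 − P(present | H) for each absent inspection result):
  raw-material variation: 0.208 × (1 − 0.77) × 0.65 × 0.41 × 0.91 = 0.011602
  supplier lot change: 0.274 × (1 − 0.94) × 0.75 × 0.55 × 0.41 = 0.0027804
  program parameter change: 0.211 × (1 − 0.12) × 0.82 × 0.29 × 0.11 = 0.004857
  temperature drift: 0.307 × (1 − 0.63) × 0.23 × 0.19 × 0.45 = 0.0022337
Normalizing constant Z = 0.011602 + 0.0027804 + 0.004857 + 0.0022337 = 0.021473.
P(raw-material variation | evidence) = 0.011602 / 0.021473 ≈ 0.540.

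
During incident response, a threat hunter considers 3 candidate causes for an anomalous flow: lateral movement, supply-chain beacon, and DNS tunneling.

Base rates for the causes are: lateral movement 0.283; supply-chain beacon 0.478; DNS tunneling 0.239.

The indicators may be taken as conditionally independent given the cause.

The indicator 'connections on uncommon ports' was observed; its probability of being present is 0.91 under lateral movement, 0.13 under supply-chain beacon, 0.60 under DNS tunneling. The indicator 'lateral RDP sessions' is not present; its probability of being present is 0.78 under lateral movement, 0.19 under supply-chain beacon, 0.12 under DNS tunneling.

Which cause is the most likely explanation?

DNS tunneling

For each hypothesis, the unnormalized posterior weight is prior × product of the indicator likelihoods (using 1 − P(present | H) for each absent indicator):
  lateral movement: 0.283 × 0.91 × (1 − 0.78) = 0.056657
  supply-chain beacon: 0.478 × 0.13 × (1 − 0.19) = 0.050333
  DNS tunneling: 0.239 × 0.60 × (1 − 0.12) = 0.12619
The unnormalized weights sum to 0.23318.
P(lateral movement | evidence) ≈ 0.056657 / 0.23318 ≈ 0.243
P(supply-chain beacon | evidence) ≈ 0.050333 / 0.23318 ≈ 0.216
P(DNS tunneling | evidence) ≈ 0.12619 / 0.23318 ≈ 0.541
The largest is 0.541, so DNS tunneling is most probable.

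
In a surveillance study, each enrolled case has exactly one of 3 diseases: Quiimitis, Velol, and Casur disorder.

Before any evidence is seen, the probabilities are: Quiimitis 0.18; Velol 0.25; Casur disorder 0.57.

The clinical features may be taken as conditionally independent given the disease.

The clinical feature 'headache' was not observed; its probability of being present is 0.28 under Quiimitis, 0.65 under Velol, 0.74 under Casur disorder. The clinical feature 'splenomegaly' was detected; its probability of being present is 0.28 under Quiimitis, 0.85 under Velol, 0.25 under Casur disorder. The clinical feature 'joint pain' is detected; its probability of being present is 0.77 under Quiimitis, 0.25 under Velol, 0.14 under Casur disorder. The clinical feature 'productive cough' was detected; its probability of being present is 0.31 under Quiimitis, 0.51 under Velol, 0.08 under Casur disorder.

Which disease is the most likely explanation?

For each hypothesis, the unnormalized posterior weight is prior × product of the clinical feature likelihoods (using 1 − P(present | H) for each absent clinical feature):
  Quiimitis: 0.18 × (1 − 0.28) × 0.28 × 0.77 × 0.31 = 0.0086619
  Velol: 0.25 × (1 − 0.65) × 0.85 × 0.25 × 0.51 = 0.0094828
  Casur disorder: 0.57 × (1 − 0.74) × 0.25 × 0.14 × 0.08 = 0.00041496
Normalizing constant Z = 0.0086619 + 0.0094828 + 0.00041496 = 0.01856.
P(Quiimitis | evidence) ≈ 0.0086619 / 0.01856 ≈ 0.467
P(Velol | evidence) ≈ 0.0094828 / 0.01856 ≈ 0.511
P(Casur disorder | evidence) ≈ 0.00041496 / 0.01856 ≈ 0.022
The largest is 0.511, so Velol is most probable.

Velol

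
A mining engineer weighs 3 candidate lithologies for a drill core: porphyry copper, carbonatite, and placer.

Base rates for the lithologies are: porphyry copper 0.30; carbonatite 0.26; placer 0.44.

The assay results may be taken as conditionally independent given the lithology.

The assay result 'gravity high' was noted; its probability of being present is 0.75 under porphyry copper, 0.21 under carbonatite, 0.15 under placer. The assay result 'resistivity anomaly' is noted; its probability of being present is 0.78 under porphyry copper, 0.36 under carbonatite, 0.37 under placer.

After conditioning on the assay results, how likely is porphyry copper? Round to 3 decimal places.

0.799

By Bayes' rule with conditional independence, the unnormalized weight for each hypothesis is prior × ∏ likelihoods:
  porphyry copper: 0.30 × 0.75 × 0.78 = 0.1755
  carbonatite: 0.26 × 0.21 × 0.36 = 0.019656
  placer: 0.44 × 0.15 × 0.37 = 0.02442
Normalizing constant Z = 0.1755 + 0.019656 + 0.02442 = 0.21958.
P(porphyry copper | evidence) = 0.1755 / 0.21958 ≈ 0.799.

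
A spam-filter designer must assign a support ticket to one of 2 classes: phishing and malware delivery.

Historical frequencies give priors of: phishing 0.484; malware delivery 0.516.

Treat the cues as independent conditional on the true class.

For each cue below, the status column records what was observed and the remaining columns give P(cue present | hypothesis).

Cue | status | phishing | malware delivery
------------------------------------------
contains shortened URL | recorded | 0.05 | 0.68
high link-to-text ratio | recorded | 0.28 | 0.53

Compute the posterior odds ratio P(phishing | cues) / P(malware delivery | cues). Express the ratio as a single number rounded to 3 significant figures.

0.0364

The normalizing constant cancels in an odds ratio, so compute prior × likelihood for the two hypotheses only:
  phishing: 0.484 × 0.05 × 0.28 = 0.006776
  malware delivery: 0.516 × 0.68 × 0.53 = 0.18597
Posterior odds = 0.006776 / 0.18597 ≈ 0.0364.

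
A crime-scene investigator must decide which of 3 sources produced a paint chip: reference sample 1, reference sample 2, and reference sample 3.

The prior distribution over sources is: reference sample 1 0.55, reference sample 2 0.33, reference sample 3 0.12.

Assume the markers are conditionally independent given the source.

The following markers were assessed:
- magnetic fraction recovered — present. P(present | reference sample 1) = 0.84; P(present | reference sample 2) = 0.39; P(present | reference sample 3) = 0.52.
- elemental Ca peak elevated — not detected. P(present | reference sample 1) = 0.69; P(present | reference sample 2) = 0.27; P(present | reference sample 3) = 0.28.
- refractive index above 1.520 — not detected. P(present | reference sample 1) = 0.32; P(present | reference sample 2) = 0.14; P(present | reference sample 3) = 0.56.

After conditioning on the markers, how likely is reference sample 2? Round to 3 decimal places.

For each hypothesis, the unnormalized posterior weight is prior × product of the marker likelihoods (using 1 − P(present | H) for each absent marker):
  reference sample 1: 0.55 × 0.84 × (1 − 0.69) × (1 − 0.32) = 0.09739
  reference sample 2: 0.33 × 0.39 × (1 − 0.27) × (1 − 0.14) = 0.080798
  reference sample 3: 0.12 × 0.52 × (1 − 0.28) × (1 − 0.56) = 0.019768
The unnormalized weights sum to 0.19796.
P(reference sample 2 | evidence) = 0.080798 / 0.19796 ≈ 0.408.

0.408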